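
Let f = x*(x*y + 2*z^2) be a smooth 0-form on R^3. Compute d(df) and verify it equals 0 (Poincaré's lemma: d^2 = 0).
d(df) = 0

Step 1: df = sum_i (∂f/∂x_i) dx_i = (2*x*y + 2*z^2) dx + (x^2) dy + (4*x*z) dz.
Step 2: Apply d again. Using the 1-form formula, the coefficient of dx ∧ dy in d(df) is ∂^2 f/∂x ∂y - ∂^2 f/∂y ∂x = (2*x) - (2*x) = 0 (equality of mixed partials for smooth f).
Similarly for dx ∧ dz and dy ∧ dz — all coefficients vanish. So d(df) = 0.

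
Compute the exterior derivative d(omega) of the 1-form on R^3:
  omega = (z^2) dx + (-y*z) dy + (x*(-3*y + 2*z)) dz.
d(omega) = (-3*y) dx ∧ dz + (-3*x + y) dy ∧ dz

For a 1-form omega = sum_i f_i dx_i, the exterior derivative is
  d(omega) = sum_{i < j} (∂f_j/∂x_i - ∂f_i/∂x_j) dx_i ∧ dx_j.
  coefficient of dx ∧ dz: ∂f_3/∂x - ∂f_1/∂z = ∂(x*(-3*y + 2*z))/∂x - ∂(z^2)/∂z = -3*y
  coefficient of dy ∧ dz: ∂f_3/∂y - ∂f_2/∂z = ∂(x*(-3*y + 2*z))/∂y - ∂(-y*z)/∂z = -3*x + y
Assembling: d(omega) = (-3*y) dx ∧ dz + (-3*x + y) dy ∧ dz.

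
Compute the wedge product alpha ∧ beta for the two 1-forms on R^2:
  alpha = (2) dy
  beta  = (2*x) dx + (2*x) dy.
alpha ∧ beta = (-4*x) dx ∧ dy

Distribute the wedge, using dx_i ∧ dx_j = -dx_j ∧ dx_i and dx_i ∧ dx_i = 0. For each pair (i, j) with i < j, the coefficient of dx_i ∧ dx_j in alpha ∧ beta is (alpha_i * beta_j - alpha_j * beta_i). Collecting: alpha ∧ beta = (-4*x) dx ∧ dy.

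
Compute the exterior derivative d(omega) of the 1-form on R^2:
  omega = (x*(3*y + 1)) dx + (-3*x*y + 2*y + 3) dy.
d(omega) = (-3*x - 3*y) dx ∧ dy

For a 1-form omega = sum_i f_i dx_i, the exterior derivative is
  d(omega) = sum_{i < j} (∂f_j/∂x_i - ∂f_i/∂x_j) dx_i ∧ dx_j.
  coefficient of dx ∧ dy: ∂f_2/∂x - ∂f_1/∂y = ∂(-3*x*y + 2*y + 3)/∂x - ∂(x*(3*y + 1))/∂y = -3*x - 3*y
Assembling: d(omega) = (-3*x - 3*y) dx ∧ dy.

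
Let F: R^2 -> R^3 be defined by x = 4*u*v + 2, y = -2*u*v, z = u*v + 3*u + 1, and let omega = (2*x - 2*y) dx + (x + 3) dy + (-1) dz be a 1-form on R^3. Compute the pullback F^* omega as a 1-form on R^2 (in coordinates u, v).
F^* omega = (40*u*v^2 + 5*v - 3) du + (5*u*(8*u*v + 1)) dv

Using F^*(f dg) = (f ∘ F) d(g ∘ F), substitute each coordinate x_i by F_i(u, v) in f_i, and replace dx_i by d F_i = (∂F_i/∂u) du + (∂F_i/∂v) dv.
  For the x component: f_1(F) = 12*u*v + 4; d F_1 = (4*v) du + (4*u) dv
  For the y component: f_2(F) = 4*u*v + 5; d F_2 = (-2*v) du + (-2*u) dv
  For the z component: f_3(F) = -1; d F_3 = (v + 3) du + (u) dv
Combining and collecting du, dv coefficients:
  coeff of du: 40*u*v^2 + 5*v - 3
  coeff of dv: 5*u*(8*u*v + 1)
F^* omega = (40*u*v^2 + 5*v - 3) du + (5*u*(8*u*v + 1)) dv.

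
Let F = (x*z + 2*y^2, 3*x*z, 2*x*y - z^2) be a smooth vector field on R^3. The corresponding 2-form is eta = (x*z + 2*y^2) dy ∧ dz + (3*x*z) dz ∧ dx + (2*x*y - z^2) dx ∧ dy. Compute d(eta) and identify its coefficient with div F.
d(eta) = (-z) dx ∧ dy ∧ dz; div F = -z

For a 2-form in R^3 of the form above, applying d gives a 3-form with coefficient ∂P/∂x + ∂Q/∂y + ∂R/∂z:
  ∂P/∂x = z
  ∂Q/∂y = 0
  ∂R/∂z = -2*z
Sum = -z, which is exactly div F.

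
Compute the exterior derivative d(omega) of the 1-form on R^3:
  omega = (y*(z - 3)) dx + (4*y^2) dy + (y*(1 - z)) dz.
d(omega) = (3 - z) dx ∧ dy + (-y) dx ∧ dz + (1 - z) dy ∧ dz

For a 1-form omega = sum_i f_i dx_i, the exterior derivative is
  d(omega) = sum_{i < j} (∂f_j/∂x_i - ∂f_i/∂x_j) dx_i ∧ dx_j.
  coefficient of dx ∧ dy: ∂f_2/∂x - ∂f_1/∂y = ∂(4*y^2)/∂x - ∂(y*(z - 3))/∂y = 3 - z
  coefficient of dx ∧ dz: ∂f_3/∂x - ∂f_1/∂z = ∂(y*(1 - z))/∂x - ∂(y*(z - 3))/∂z = -y
  coefficient of dy ∧ dz: ∂f_3/∂y - ∂f_2/∂z = ∂(y*(1 - z))/∂y - ∂(4*y^2)/∂z = 1 - z
Assembling: d(omega) = (3 - z) dx ∧ dy + (-y) dx ∧ dz + (1 - z) dy ∧ dz.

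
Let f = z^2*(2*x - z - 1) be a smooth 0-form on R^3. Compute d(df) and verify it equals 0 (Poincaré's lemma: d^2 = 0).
d(df) = 0

Step 1: df = sum_i (∂f/∂x_i) dx_i = (2*z^2) dx + (0) dy + (z*(4*x - 3*z - 2)) dz.
Step 2: Apply d again. Using the 1-form formula, the coefficient of dx ∧ dy in d(df) is ∂^2 f/∂x ∂y - ∂^2 f/∂y ∂x = (0) - (0) = 0 (equality of mixed partials for smooth f).
Similarly for dx ∧ dz and dy ∧ dz — all coefficients vanish. So d(df) = 0.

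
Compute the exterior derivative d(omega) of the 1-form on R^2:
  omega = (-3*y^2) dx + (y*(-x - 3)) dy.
d(omega) = (5*y) dx ∧ dy

For a 1-form omega = sum_i f_i dx_i, the exterior derivative is
  d(omega) = sum_{i < j} (∂f_j/∂x_i - ∂f_i/∂x_j) dx_i ∧ dx_j.
  coefficient of dx ∧ dy: ∂f_2/∂x - ∂f_1/∂y = ∂(y*(-x - 3))/∂x - ∂(-3*y^2)/∂y = 5*y
Assembling: d(omega) = (5*y) dx ∧ dy.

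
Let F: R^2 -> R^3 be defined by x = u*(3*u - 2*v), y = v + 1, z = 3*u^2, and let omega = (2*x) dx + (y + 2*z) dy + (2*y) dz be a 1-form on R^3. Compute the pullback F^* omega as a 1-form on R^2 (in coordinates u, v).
F^* omega = (4*u*(9*u^2 - 9*u*v + 2*v^2 + 3*v + 3)) du + (-12*u^3 + 8*u^2*v + 6*u^2 + v + 1) dv

Using F^*(f dg) = (f ∘ F) d(g ∘ F), substitute each coordinate x_i by F_i(u, v) in f_i, and replace dx_i by d F_i = (∂F_i/∂u) du + (∂F_i/∂v) dv.
  For the x component: f_1(F) = 2*u*(3*u - 2*v); d F_1 = (6*u - 2*v) du + (-2*u) dv
  For the y component: f_2(F) = 6*u^2 + v + 1; d F_2 = (0) du + (1) dv
  For the z component: f_3(F) = 2*v + 2; d F_3 = (6*u) du + (0) dv
Combining and collecting du, dv coefficients:
  coeff of du: 4*u*(9*u^2 - 9*u*v + 2*v^2 + 3*v + 3)
  coeff of dv: -12*u^3 + 8*u^2*v + 6*u^2 + v + 1
F^* omega = (4*u*(9*u^2 - 9*u*v + 2*v^2 + 3*v + 3)) du + (-12*u^3 + 8*u^2*v + 6*u^2 + v + 1) dv.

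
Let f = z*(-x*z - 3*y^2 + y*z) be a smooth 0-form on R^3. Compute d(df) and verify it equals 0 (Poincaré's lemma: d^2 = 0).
d(df) = 0

Step 1: df = sum_i (∂f/∂x_i) dx_i = (-z^2) dx + (z*(-6*y + z)) dy + (-2*x*z - 3*y^2 + 2*y*z) dz.
Step 2: Apply d again. Using the 1-form formula, the coefficient of dx ∧ dy in d(df) is ∂^2 f/∂x ∂y - ∂^2 f/∂y ∂x = (0) - (0) = 0 (equality of mixed partials for smooth f).
Similarly for dx ∧ dz and dy ∧ dz — all coefficients vanish. So d(df) = 0.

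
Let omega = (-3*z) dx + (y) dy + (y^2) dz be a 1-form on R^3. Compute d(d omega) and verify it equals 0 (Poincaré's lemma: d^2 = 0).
d(d omega) = 0

Step 1: d omega = sum_{i<j} (∂f_j/∂x_i - ∂f_i/∂x_j) dx_i ∧ dx_j:
  coeff of dx ∧ dy: 0
  coeff of dx ∧ dz: 3
  coeff of dy ∧ dz: 2*y
Step 2: Apply d again to each 2-form coefficient. The only possible 3-form in R^3 is dx ∧ dy ∧ dz, with coefficient
  ∂(coeff of dy∧dz)/∂x - ∂(coeff of dx∧dz)/∂y + ∂(coeff of dx∧dy)/∂z
  = ∂/∂x (2*y) - ∂/∂y (3) + ∂/∂z (0).
Each of these terms simplifies to sums of mixed partials that cancel in pairs. The result is 0 (by equality of mixed partials for smooth functions — Schwarz / Clairaut).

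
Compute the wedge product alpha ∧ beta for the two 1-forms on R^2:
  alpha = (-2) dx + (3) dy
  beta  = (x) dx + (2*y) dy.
alpha ∧ beta = (-3*x - 4*y) dx ∧ dy

Distribute the wedge, using dx_i ∧ dx_j = -dx_j ∧ dx_i and dx_i ∧ dx_i = 0. For each pair (i, j) with i < j, the coefficient of dx_i ∧ dx_j in alpha ∧ beta is (alpha_i * beta_j - alpha_j * beta_i). Collecting: alpha ∧ beta = (-3*x - 4*y) dx ∧ dy.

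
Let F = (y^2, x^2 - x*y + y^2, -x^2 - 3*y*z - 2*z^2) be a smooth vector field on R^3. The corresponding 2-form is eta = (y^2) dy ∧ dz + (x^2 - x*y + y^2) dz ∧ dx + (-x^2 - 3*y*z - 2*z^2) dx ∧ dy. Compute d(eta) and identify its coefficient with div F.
d(eta) = (-x - y - 4*z) dx ∧ dy ∧ dz; div F = -x - y - 4*z

For a 2-form in R^3 of the form above, applying d gives a 3-form with coefficient ∂P/∂x + ∂Q/∂y + ∂R/∂z:
  ∂P/∂x = 0
  ∂Q/∂y = -x + 2*y
  ∂R/∂z = -3*y - 4*z
Sum = -x - y - 4*z, which is exactly div F.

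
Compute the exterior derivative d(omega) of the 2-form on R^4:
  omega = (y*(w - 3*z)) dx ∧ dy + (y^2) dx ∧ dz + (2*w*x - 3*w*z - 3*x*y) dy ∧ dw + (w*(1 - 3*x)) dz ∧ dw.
d(omega) = (-5*y) dx ∧ dy ∧ dz + (2*w - 2*y) dx ∧ dy ∧ dw + (3*w) dy ∧ dz ∧ dw + (-3*w) dx ∧ dz ∧ dw

For a 2-form omega = sum_{i<j} g_{ij} dx_i ∧ dx_j, the exterior derivative is
  d(omega) = sum_{i<j} d(g_{ij}) ∧ dx_i ∧ dx_j = sum_{i<j, k} (∂g_{ij}/∂x_k) dx_k ∧ dx_i ∧ dx_j.
Expand each term, using dx_k ∧ dx_i ∧ dx_j = sgn(permutation) dx_{(a)} ∧ dx_{(b)} ∧ dx_{(c)} with (a < b < c) sorted:
  d(y*(w - 3*z)) includes (∂/∂z)(y*(w - 3*z)) dz = (-3*y) dz, which multiplied by dx ∧ dy gives (-3*y) dx ∧ dy ∧ dz
  d(y*(w - 3*z)) includes (∂/∂w)(y*(w - 3*z)) dw = (y) dw, which multiplied by dx ∧ dy gives (y) dx ∧ dy ∧ dw
  d(y^2) includes (∂/∂y)(y^2) dy = (2*y) dy, which multiplied by dx ∧ dz gives (-2*y) dx ∧ dy ∧ dz
  d(2*w*x - 3*w*z - 3*x*y) includes (∂/∂x)(2*w*x - 3*w*z - 3*x*y) dx = (2*w - 3*y) dx, which multiplied by dy ∧ dw gives (2*w - 3*y) dx ∧ dy ∧ dw
  d(2*w*x - 3*w*z - 3*x*y) includes (∂/∂z)(2*w*x - 3*w*z - 3*x*y) dz = (-3*w) dz, which multiplied by dy ∧ dw gives (3*w) dy ∧ dz ∧ dw
  d(w*(1 - 3*x)) includes (∂/∂x)(w*(1 - 3*x)) dx = (-3*w) dx, which multiplied by dz ∧ dw gives (-3*w) dx ∧ dz ∧ dw
Collecting like 3-forms: d(omega) = (-5*y) dx ∧ dy ∧ dz + (2*w - 2*y) dx ∧ dy ∧ dw + (3*w) dy ∧ dz ∧ dw + (-3*w) dx ∧ dz ∧ dw.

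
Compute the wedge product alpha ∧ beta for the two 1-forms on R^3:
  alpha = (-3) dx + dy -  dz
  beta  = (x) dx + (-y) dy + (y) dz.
alpha ∧ beta = (-x + 3*y) dx ∧ dy + (x - 3*y) dx ∧ dz

Distribute the wedge, using dx_i ∧ dx_j = -dx_j ∧ dx_i and dx_i ∧ dx_i = 0. For each pair (i, j) with i < j, the coefficient of dx_i ∧ dx_j in alpha ∧ beta is (alpha_i * beta_j - alpha_j * beta_i). Collecting: alpha ∧ beta = (-x + 3*y) dx ∧ dy + (x - 3*y) dx ∧ dz.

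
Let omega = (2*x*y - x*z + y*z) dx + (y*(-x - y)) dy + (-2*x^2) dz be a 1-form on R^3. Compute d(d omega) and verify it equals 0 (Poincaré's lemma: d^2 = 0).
d(d omega) = 0

Step 1: d omega = sum_{i<j} (∂f_j/∂x_i - ∂f_i/∂x_j) dx_i ∧ dx_j:
  coeff of dx ∧ dy: -2*x - y - z
  coeff of dx ∧ dz: -3*x - y
  coeff of dy ∧ dz: 0
Step 2: Apply d again to each 2-form coefficient. The only possible 3-form in R^3 is dx ∧ dy ∧ dz, with coefficient
  ∂(coeff of dy∧dz)/∂x - ∂(coeff of dx∧dz)/∂y + ∂(coeff of dx∧dy)/∂z
  = ∂/∂x (0) - ∂/∂y (-3*x - y) + ∂/∂z (-2*x - y - z).
Each of these terms simplifies to sums of mixed partials that cancel in pairs. The result is 0 (by equality of mixed partials for smooth functions — Schwarz / Clairaut).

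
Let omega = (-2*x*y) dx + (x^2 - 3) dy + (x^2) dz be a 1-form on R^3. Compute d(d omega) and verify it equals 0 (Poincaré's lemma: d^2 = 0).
d(d omega) = 0

Step 1: d omega = sum_{i<j} (∂f_j/∂x_i - ∂f_i/∂x_j) dx_i ∧ dx_j:
  coeff of dx ∧ dy: 4*x
  coeff of dx ∧ dz: 2*x
  coeff of dy ∧ dz: 0
Step 2: Apply d again to each 2-form coefficient. The only possible 3-form in R^3 is dx ∧ dy ∧ dz, with coefficient
  ∂(coeff of dy∧dz)/∂x - ∂(coeff of dx∧dz)/∂y + ∂(coeff of dx∧dy)/∂z
  = ∂/∂x (0) - ∂/∂y (2*x) + ∂/∂z (4*x).
Each of these terms simplifies to sums of mixed partials that cancel in pairs. The result is 0 (by equality of mixed partials for smooth functions — Schwarz / Clairaut).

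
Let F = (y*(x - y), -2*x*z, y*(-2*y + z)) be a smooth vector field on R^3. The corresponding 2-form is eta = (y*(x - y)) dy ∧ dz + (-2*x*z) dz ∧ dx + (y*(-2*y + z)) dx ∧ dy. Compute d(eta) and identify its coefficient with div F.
d(eta) = (2*y) dx ∧ dy ∧ dz; div F = 2*y

For a 2-form in R^3 of the form above, applying d gives a 3-form with coefficient ∂P/∂x + ∂Q/∂y + ∂R/∂z:
  ∂P/∂x = y
  ∂Q/∂y = 0
  ∂R/∂z = y
Sum = 2*y, which is exactly div F.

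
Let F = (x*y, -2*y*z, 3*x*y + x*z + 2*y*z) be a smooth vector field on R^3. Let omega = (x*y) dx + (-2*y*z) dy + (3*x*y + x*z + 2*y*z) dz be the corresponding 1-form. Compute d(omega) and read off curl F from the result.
d(omega) = (3*x + 2*y + 2*z) dy ∧ dz + (-3*y - z) dz ∧ dx + (-x) dx ∧ dy; curl F = (3*x + 2*y + 2*z, -3*y - z, -x)

d omega = sum_{i<j} (∂f_j/∂x_i - ∂f_i/∂x_j) dx_i ∧ dx_j. Under the identification (dy ∧ dz, dz ∧ dx, dx ∧ dy) ↔ (e_x, e_y, e_z), the coefficients are exactly the components of curl F. Compute:
  ∂R/∂y - ∂Q/∂z = (3*x + 2*z) - (-2*y) = 3*x + 2*y + 2*z
  ∂P/∂z - ∂R/∂x = (0) - (3*y + z) = -3*y - z
  ∂Q/∂x - ∂P/∂y = (0) - (x) = -x.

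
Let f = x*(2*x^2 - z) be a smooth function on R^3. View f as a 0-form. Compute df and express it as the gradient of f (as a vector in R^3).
df = (6*x^2 - z) dx + (0) dy + (-x) dz; grad f = (6*x^2 - z, 0, -x)

For a 0-form f, d f = (∂f/∂x) dx + (∂f/∂y) dy + (∂f/∂z) dz. The components of the vector representation are exactly the entries of grad f in Cartesian coordinates:
  ∂f/∂x = 6*x^2 - z
  ∂f/∂y = 0
  ∂f/∂z = -x.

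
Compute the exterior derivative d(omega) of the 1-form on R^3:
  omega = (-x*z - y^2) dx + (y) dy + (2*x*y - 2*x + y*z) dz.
d(omega) = (2*y) dx ∧ dy + (x + 2*y - 2) dx ∧ dz + (2*x + z) dy ∧ dz

For a 1-form omega = sum_i f_i dx_i, the exterior derivative is
  d(omega) = sum_{i < j} (∂f_j/∂x_i - ∂f_i/∂x_j) dx_i ∧ dx_j.
  coefficient of dx ∧ dy: ∂f_2/∂x - ∂f_1/∂y = ∂(y)/∂x - ∂(-x*z - y^2)/∂y = 2*y
  coefficient of dx ∧ dz: ∂f_3/∂x - ∂f_1/∂z = ∂(2*x*y - 2*x + y*z)/∂x - ∂(-x*z - y^2)/∂z = x + 2*y - 2
  coefficient of dy ∧ dz: ∂f_3/∂y - ∂f_2/∂z = ∂(2*x*y - 2*x + y*z)/∂y - ∂(y)/∂z = 2*x + z
Assembling: d(omega) = (2*y) dx ∧ dy + (x + 2*y - 2) dx ∧ dz + (2*x + z) dy ∧ dz.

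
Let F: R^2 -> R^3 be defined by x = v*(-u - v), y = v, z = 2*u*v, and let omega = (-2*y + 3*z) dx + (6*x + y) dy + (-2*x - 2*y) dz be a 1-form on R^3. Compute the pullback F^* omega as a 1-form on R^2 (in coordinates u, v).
F^* omega = (2*v^2*(-u + 2*v - 1)) du + (v*(-2*u^2 - 8*u*v - 8*u - 2*v + 1)) dv

Using F^*(f dg) = (f ∘ F) d(g ∘ F), substitute each coordinate x_i by F_i(u, v) in f_i, and replace dx_i by d F_i = (∂F_i/∂u) du + (∂F_i/∂v) dv.
  For the x component: f_1(F) = 2*v*(3*u - 1); d F_1 = (-v) du + (-u - 2*v) dv
  For the y component: f_2(F) = v*(-6*u - 6*v + 1); d F_2 = (0) du + (1) dv
  For the z component: f_3(F) = 2*v*(u + v - 1); d F_3 = (2*v) du + (2*u) dv
Combining and collecting du, dv coefficients:
  coeff of du: 2*v^2*(-u + 2*v - 1)
  coeff of dv: v*(-2*u^2 - 8*u*v - 8*u - 2*v + 1)
F^* omega = (2*v^2*(-u + 2*v - 1)) du + (v*(-2*u^2 - 8*u*v - 8*u - 2*v + 1)) dv.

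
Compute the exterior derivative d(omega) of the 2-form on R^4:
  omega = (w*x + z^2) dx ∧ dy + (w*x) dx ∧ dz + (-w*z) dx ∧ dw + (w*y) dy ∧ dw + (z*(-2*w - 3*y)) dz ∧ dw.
d(omega) = (2*z) dx ∧ dy ∧ dz + (x) dx ∧ dy ∧ dw + (w + x) dx ∧ dz ∧ dw + (-3*z) dy ∧ dz ∧ dw

For a 2-form omega = sum_{i<j} g_{ij} dx_i ∧ dx_j, the exterior derivative is
  d(omega) = sum_{i<j} d(g_{ij}) ∧ dx_i ∧ dx_j = sum_{i<j, k} (∂g_{ij}/∂x_k) dx_k ∧ dx_i ∧ dx_j.
Expand each term, using dx_k ∧ dx_i ∧ dx_j = sgn(permutation) dx_{(a)} ∧ dx_{(b)} ∧ dx_{(c)} with (a < b < c) sorted:
  d(w*x + z^2) includes (∂/∂z)(w*x + z^2) dz = (2*z) dz, which multiplied by dx ∧ dy gives (2*z) dx ∧ dy ∧ dz
  d(w*x + z^2) includes (∂/∂w)(w*x + z^2) dw = (x) dw, which multiplied by dx ∧ dy gives (x) dx ∧ dy ∧ dw
  d(w*x) includes (∂/∂w)(w*x) dw = (x) dw, which multiplied by dx ∧ dz gives (x) dx ∧ dz ∧ dw
  d(-w*z) includes (∂/∂z)(-w*z) dz = (-w) dz, which multiplied by dx ∧ dw gives (w) dx ∧ dz ∧ dw
  d(z*(-2*w - 3*y)) includes (∂/∂y)(z*(-2*w - 3*y)) dy = (-3*z) dy, which multiplied by dz ∧ dw gives (-3*z) dy ∧ dz ∧ dw
Collecting like 3-forms: d(omega) = (2*z) dx ∧ dy ∧ dz + (x) dx ∧ dy ∧ dw + (w + x) dx ∧ dz ∧ dw + (-3*z) dy ∧ dz ∧ dw.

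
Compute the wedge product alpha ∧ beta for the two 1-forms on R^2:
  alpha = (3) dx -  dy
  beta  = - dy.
alpha ∧ beta = (-3) dx ∧ dy

Distribute the wedge, using dx_i ∧ dx_j = -dx_j ∧ dx_i and dx_i ∧ dx_i = 0. For each pair (i, j) with i < j, the coefficient of dx_i ∧ dx_j in alpha ∧ beta is (alpha_i * beta_j - alpha_j * beta_i). Collecting: alpha ∧ beta = (-3) dx ∧ dy.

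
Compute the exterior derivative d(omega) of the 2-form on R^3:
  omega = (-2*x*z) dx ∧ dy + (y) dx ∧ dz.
d(omega) = (-2*x - 1) dx ∧ dy ∧ dz

For a 2-form omega = sum_{i<j} g_{ij} dx_i ∧ dx_j, the exterior derivative is
  d(omega) = sum_{i<j} d(g_{ij}) ∧ dx_i ∧ dx_j = sum_{i<j, k} (∂g_{ij}/∂x_k) dx_k ∧ dx_i ∧ dx_j.
Expand each term, using dx_k ∧ dx_i ∧ dx_j = sgn(permutation) dx_{(a)} ∧ dx_{(b)} ∧ dx_{(c)} with (a < b < c) sorted:
  d(-2*x*z) includes (∂/∂z)(-2*x*z) dz = (-2*x) dz, which multiplied by dx ∧ dy gives (-2*x) dx ∧ dy ∧ dz
  d(y) includes (∂/∂y)(y) dy = (1) dy, which multiplied by dx ∧ dz gives (-1) dx ∧ dy ∧ dz
Collecting like 3-forms: d(omega) = (-2*x - 1) dx ∧ dy ∧ dz.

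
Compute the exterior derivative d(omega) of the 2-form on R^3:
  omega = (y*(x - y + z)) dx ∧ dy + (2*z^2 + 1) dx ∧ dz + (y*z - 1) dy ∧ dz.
d(omega) = (y) dx ∧ dy ∧ dz

For a 2-form omega = sum_{i<j} g_{ij} dx_i ∧ dx_j, the exterior derivative is
  d(omega) = sum_{i<j} d(g_{ij}) ∧ dx_i ∧ dx_j = sum_{i<j, k} (∂g_{ij}/∂x_k) dx_k ∧ dx_i ∧ dx_j.
Expand each term, using dx_k ∧ dx_i ∧ dx_j = sgn(permutation) dx_{(a)} ∧ dx_{(b)} ∧ dx_{(c)} with (a < b < c) sorted:
  d(y*(x - y + z)) includes (∂/∂z)(y*(x - y + z)) dz = (y) dz, which multiplied by dx ∧ dy gives (y) dx ∧ dy ∧ dz
Collecting like 3-forms: d(omega) = (y) dx ∧ dy ∧ dz.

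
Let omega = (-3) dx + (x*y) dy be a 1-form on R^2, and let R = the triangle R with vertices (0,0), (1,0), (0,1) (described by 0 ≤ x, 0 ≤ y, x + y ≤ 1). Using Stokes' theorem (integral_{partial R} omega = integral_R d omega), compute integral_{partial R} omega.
integral_(partial R) omega = 1/6

Stokes: integral_partial_R omega = integral_R d omega with d omega = (∂Q/∂x - ∂P/∂y) dx ∧ dy.
  ∂Q/∂x = y
  ∂P/∂y = 0
  integrand = ∂Q/∂x - ∂P/∂y = y.
Integrating over R: integral_0^1 integral_0^{1-x} (y) dy dx = 1/6.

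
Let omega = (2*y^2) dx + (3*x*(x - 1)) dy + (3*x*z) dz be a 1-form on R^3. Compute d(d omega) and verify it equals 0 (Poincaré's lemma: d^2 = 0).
d(d omega) = 0

Step 1: d omega = sum_{i<j} (∂f_j/∂x_i - ∂f_i/∂x_j) dx_i ∧ dx_j:
  coeff of dx ∧ dy: 6*x - 4*y - 3
  coeff of dx ∧ dz: 3*z
  coeff of dy ∧ dz: 0
Step 2: Apply d again to each 2-form coefficient. The only possible 3-form in R^3 is dx ∧ dy ∧ dz, with coefficient
  ∂(coeff of dy∧dz)/∂x - ∂(coeff of dx∧dz)/∂y + ∂(coeff of dx∧dy)/∂z
  = ∂/∂x (0) - ∂/∂y (3*z) + ∂/∂z (6*x - 4*y - 3).
Each of these terms simplifies to sums of mixed partials that cancel in pairs. The result is 0 (by equality of mixed partials for smooth functions — Schwarz / Clairaut).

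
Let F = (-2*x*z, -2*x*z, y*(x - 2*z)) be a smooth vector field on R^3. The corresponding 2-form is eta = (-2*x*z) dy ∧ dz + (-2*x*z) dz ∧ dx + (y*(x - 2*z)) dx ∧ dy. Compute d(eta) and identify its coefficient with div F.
d(eta) = (-2*y - 2*z) dx ∧ dy ∧ dz; div F = -2*y - 2*z

For a 2-form in R^3 of the form above, applying d gives a 3-form with coefficient ∂P/∂x + ∂Q/∂y + ∂R/∂z:
  ∂P/∂x = -2*z
  ∂Q/∂y = 0
  ∂R/∂z = -2*y
Sum = -2*y - 2*z, which is exactly div F.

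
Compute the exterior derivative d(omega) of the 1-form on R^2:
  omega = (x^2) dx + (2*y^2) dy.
d(omega) = 0

For a 1-form omega = sum_i f_i dx_i, the exterior derivative is
  d(omega) = sum_{i < j} (∂f_j/∂x_i - ∂f_i/∂x_j) dx_i ∧ dx_j.

Assembling: d(omega) = 0.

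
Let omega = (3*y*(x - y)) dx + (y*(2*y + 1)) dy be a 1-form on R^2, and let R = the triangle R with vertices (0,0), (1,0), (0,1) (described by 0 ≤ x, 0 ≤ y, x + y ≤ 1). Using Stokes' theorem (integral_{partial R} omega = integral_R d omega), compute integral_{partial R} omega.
integral_(partial R) omega = 1/2

Stokes: integral_partial_R omega = integral_R d omega with d omega = (∂Q/∂x - ∂P/∂y) dx ∧ dy.
  ∂Q/∂x = 0
  ∂P/∂y = 3*x - 6*y
  integrand = ∂Q/∂x - ∂P/∂y = -3*x + 6*y.
Integrating over R: integral_0^1 integral_0^{1-x} (-3*x + 6*y) dy dx = 1/2.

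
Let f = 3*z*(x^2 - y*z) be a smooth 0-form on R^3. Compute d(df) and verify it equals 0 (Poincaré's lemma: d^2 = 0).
d(df) = 0

Step 1: df = sum_i (∂f/∂x_i) dx_i = (6*x*z) dx + (-3*z^2) dy + (3*x^2 - 6*y*z) dz.
Step 2: Apply d again. Using the 1-form formula, the coefficient of dx ∧ dy in d(df) is ∂^2 f/∂x ∂y - ∂^2 f/∂y ∂x = (0) - (0) = 0 (equality of mixed partials for smooth f).
Similarly for dx ∧ dz and dy ∧ dz — all coefficients vanish. So d(df) = 0.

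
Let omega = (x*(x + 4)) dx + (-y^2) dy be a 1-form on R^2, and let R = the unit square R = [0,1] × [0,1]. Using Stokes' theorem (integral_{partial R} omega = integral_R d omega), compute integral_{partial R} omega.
integral_(partial R) omega = 0

Stokes: integral_partial_R omega = integral_R d omega with d omega = (∂Q/∂x - ∂P/∂y) dx ∧ dy.
  ∂Q/∂x = 0
  ∂P/∂y = 0
  integrand = ∂Q/∂x - ∂P/∂y = 0.
Integrating over R: integral_0^1 integral_0^1 (0) dx dy = 0.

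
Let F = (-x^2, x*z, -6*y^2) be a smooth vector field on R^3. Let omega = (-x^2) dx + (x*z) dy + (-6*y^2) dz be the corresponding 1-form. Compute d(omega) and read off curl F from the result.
d(omega) = (-x - 12*y) dy ∧ dz + (0) dz ∧ dx + (z) dx ∧ dy; curl F = (-x - 12*y, 0, z)

d omega = sum_{i<j} (∂f_j/∂x_i - ∂f_i/∂x_j) dx_i ∧ dx_j. Under the identification (dy ∧ dz, dz ∧ dx, dx ∧ dy) ↔ (e_x, e_y, e_z), the coefficients are exactly the components of curl F. Compute:
  ∂R/∂y - ∂Q/∂z = (-12*y) - (x) = -x - 12*y
  ∂P/∂z - ∂R/∂x = (0) - (0) = 0
  ∂Q/∂x - ∂P/∂y = (z) - (0) = z.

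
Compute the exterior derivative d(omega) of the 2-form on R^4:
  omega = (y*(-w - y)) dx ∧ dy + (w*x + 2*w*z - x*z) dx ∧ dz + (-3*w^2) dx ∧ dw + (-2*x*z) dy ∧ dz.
d(omega) = (-y) dx ∧ dy ∧ dw + (x + 2*z) dx ∧ dz ∧ dw + (-2*z) dx ∧ dy ∧ dz

For a 2-form omega = sum_{i<j} g_{ij} dx_i ∧ dx_j, the exterior derivative is
  d(omega) = sum_{i<j} d(g_{ij}) ∧ dx_i ∧ dx_j = sum_{i<j, k} (∂g_{ij}/∂x_k) dx_k ∧ dx_i ∧ dx_j.
Expand each term, using dx_k ∧ dx_i ∧ dx_j = sgn(permutation) dx_{(a)} ∧ dx_{(b)} ∧ dx_{(c)} with (a < b < c) sorted:
  d(y*(-w - y)) includes (∂/∂w)(y*(-w - y)) dw = (-y) dw, which multiplied by dx ∧ dy gives (-y) dx ∧ dy ∧ dw
  d(w*x + 2*w*z - x*z) includes (∂/∂w)(w*x + 2*w*z - x*z) dw = (x + 2*z) dw, which multiplied by dx ∧ dz gives (x + 2*z) dx ∧ dz ∧ dw
  d(-2*x*z) includes (∂/∂x)(-2*x*z) dx = (-2*z) dx, which multiplied by dy ∧ dz gives (-2*z) dx ∧ dy ∧ dz
Collecting like 3-forms: d(omega) = (-y) dx ∧ dy ∧ dw + (x + 2*z) dx ∧ dz ∧ dw + (-2*z) dx ∧ dy ∧ dz.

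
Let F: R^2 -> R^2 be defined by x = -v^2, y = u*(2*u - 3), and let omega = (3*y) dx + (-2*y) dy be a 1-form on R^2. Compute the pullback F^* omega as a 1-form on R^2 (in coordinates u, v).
F^* omega = (2*u*(-8*u^2 + 18*u - 9)) du + (6*u*v*(3 - 2*u)) dv

Using F^*(f dg) = (f ∘ F) d(g ∘ F), substitute each coordinate x_i by F_i(u, v) in f_i, and replace dx_i by d F_i = (∂F_i/∂u) du + (∂F_i/∂v) dv.
  For the x component: f_1(F) = 3*u*(2*u - 3); d F_1 = (0) du + (-2*v) dv
  For the y component: f_2(F) = 2*u*(3 - 2*u); d F_2 = (4*u - 3) du + (0) dv
Combining and collecting du, dv coefficients:
  coeff of du: 2*u*(-8*u^2 + 18*u - 9)
  coeff of dv: 6*u*v*(3 - 2*u)
F^* omega = (2*u*(-8*u^2 + 18*u - 9)) du + (6*u*v*(3 - 2*u)) dv.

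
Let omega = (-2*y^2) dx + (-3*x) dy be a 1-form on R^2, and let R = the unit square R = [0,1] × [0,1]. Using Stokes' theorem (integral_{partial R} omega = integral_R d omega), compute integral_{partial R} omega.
integral_(partial R) omega = -1

Stokes: integral_partial_R omega = integral_R d omega with d omega = (∂Q/∂x - ∂P/∂y) dx ∧ dy.
  ∂Q/∂x = -3
  ∂P/∂y = -4*y
  integrand = ∂Q/∂x - ∂P/∂y = 4*y - 3.
Integrating over R: integral_0^1 integral_0^1 (4*y - 3) dx dy = -1.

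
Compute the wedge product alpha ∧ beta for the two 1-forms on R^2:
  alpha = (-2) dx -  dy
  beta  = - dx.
alpha ∧ beta = (-1) dx ∧ dy

Distribute the wedge, using dx_i ∧ dx_j = -dx_j ∧ dx_i and dx_i ∧ dx_i = 0. For each pair (i, j) with i < j, the coefficient of dx_i ∧ dx_j in alpha ∧ beta is (alpha_i * beta_j - alpha_j * beta_i). Collecting: alpha ∧ beta = (-1) dx ∧ dy.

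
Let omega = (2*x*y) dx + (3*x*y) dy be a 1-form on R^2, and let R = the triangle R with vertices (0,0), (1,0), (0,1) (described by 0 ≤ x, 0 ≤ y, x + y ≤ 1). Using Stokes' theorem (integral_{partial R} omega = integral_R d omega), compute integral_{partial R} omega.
integral_(partial R) omega = 1/6

Stokes: integral_partial_R omega = integral_R d omega with d omega = (∂Q/∂x - ∂P/∂y) dx ∧ dy.
  ∂Q/∂x = 3*y
  ∂P/∂y = 2*x
  integrand = ∂Q/∂x - ∂P/∂y = -2*x + 3*y.
Integrating over R: integral_0^1 integral_0^{1-x} (-2*x + 3*y) dy dx = 1/6.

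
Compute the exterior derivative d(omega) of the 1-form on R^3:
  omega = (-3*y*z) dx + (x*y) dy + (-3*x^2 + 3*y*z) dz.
d(omega) = (y + 3*z) dx ∧ dy + (-6*x + 3*y) dx ∧ dz + (3*z) dy ∧ dz

For a 1-form omega = sum_i f_i dx_i, the exterior derivative is
  d(omega) = sum_{i < j} (∂f_j/∂x_i - ∂f_i/∂x_j) dx_i ∧ dx_j.
  coefficient of dx ∧ dy: ∂f_2/∂x - ∂f_1/∂y = ∂(x*y)/∂x - ∂(-3*y*z)/∂y = y + 3*z
  coefficient of dx ∧ dz: ∂f_3/∂x - ∂f_1/∂z = ∂(-3*x^2 + 3*y*z)/∂x - ∂(-3*y*z)/∂z = -6*x + 3*y
  coefficient of dy ∧ dz: ∂f_3/∂y - ∂f_2/∂z = ∂(-3*x^2 + 3*y*z)/∂y - ∂(x*y)/∂z = 3*z
Assembling: d(omega) = (y + 3*z) dx ∧ dy + (-6*x + 3*y) dx ∧ dz + (3*z) dy ∧ dz.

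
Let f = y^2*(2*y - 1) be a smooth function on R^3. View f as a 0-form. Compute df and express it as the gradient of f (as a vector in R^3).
df = (0) dx + (2*y*(3*y - 1)) dy + (0) dz; grad f = (0, 2*y*(3*y - 1), 0)

For a 0-form f, d f = (∂f/∂x) dx + (∂f/∂y) dy + (∂f/∂z) dz. The components of the vector representation are exactly the entries of grad f in Cartesian coordinates:
  ∂f/∂x = 0
  ∂f/∂y = 2*y*(3*y - 1)
  ∂f/∂z = 0.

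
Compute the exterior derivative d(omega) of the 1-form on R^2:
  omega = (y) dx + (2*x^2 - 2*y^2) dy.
d(omega) = (4*x - 1) dx ∧ dy

For a 1-form omega = sum_i f_i dx_i, the exterior derivative is
  d(omega) = sum_{i < j} (∂f_j/∂x_i - ∂f_i/∂x_j) dx_i ∧ dx_j.
  coefficient of dx ∧ dy: ∂f_2/∂x - ∂f_1/∂y = ∂(2*x^2 - 2*y^2)/∂x - ∂(y)/∂y = 4*x - 1
Assembling: d(omega) = (4*x - 1) dx ∧ dy.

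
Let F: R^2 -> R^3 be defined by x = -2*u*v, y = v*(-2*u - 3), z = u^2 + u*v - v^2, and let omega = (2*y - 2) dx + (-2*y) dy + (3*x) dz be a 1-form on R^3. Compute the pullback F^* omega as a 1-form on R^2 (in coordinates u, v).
F^* omega = (2*v*(-6*u^2 - 3*u*v + 2)) du + (-6*u^2*v + 12*u*v^2 - 12*u*v + 4*u - 18*v) dv

Using F^*(f dg) = (f ∘ F) d(g ∘ F), substitute each coordinate x_i by F_i(u, v) in f_i, and replace dx_i by d F_i = (∂F_i/∂u) du + (∂F_i/∂v) dv.
  For the x component: f_1(F) = -4*u*v - 6*v - 2; d F_1 = (-2*v) du + (-2*u) dv
  For the y component: f_2(F) = 2*v*(2*u + 3); d F_2 = (-2*v) du + (-2*u - 3) dv
  For the z component: f_3(F) = -6*u*v; d F_3 = (2*u + v) du + (u - 2*v) dv
Combining and collecting du, dv coefficients:
  coeff of du: 2*v*(-6*u^2 - 3*u*v + 2)
  coeff of dv: -6*u^2*v + 12*u*v^2 - 12*u*v + 4*u - 18*v
F^* omega = (2*v*(-6*u^2 - 3*u*v + 2)) du + (-6*u^2*v + 12*u*v^2 - 12*u*v + 4*u - 18*v) dv.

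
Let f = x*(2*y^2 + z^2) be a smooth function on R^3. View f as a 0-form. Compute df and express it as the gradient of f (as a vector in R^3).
df = (2*y^2 + z^2) dx + (4*x*y) dy + (2*x*z) dz; grad f = (2*y^2 + z^2, 4*x*y, 2*x*z)

For a 0-form f, d f = (∂f/∂x) dx + (∂f/∂y) dy + (∂f/∂z) dz. The components of the vector representation are exactly the entries of grad f in Cartesian coordinates:
  ∂f/∂x = 2*y^2 + z^2
  ∂f/∂y = 4*x*y
  ∂f/∂z = 2*x*z.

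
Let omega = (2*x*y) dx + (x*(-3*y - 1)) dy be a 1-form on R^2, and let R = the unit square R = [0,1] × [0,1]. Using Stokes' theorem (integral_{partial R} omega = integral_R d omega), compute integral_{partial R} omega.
integral_(partial R) omega = -7/2

Stokes: integral_partial_R omega = integral_R d omega with d omega = (∂Q/∂x - ∂P/∂y) dx ∧ dy.
  ∂Q/∂x = -3*y - 1
  ∂P/∂y = 2*x
  integrand = ∂Q/∂x - ∂P/∂y = -2*x - 3*y - 1.
Integrating over R: integral_0^1 integral_0^1 (-2*x - 3*y - 1) dx dy = -7/2.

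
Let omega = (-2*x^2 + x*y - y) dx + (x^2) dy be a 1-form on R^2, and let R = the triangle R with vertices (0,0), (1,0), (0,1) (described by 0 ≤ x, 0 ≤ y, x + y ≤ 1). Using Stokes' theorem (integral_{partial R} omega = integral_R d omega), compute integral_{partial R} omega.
integral_(partial R) omega = 2/3

Stokes: integral_partial_R omega = integral_R d omega with d omega = (∂Q/∂x - ∂P/∂y) dx ∧ dy.
  ∂Q/∂x = 2*x
  ∂P/∂y = x - 1
  integrand = ∂Q/∂x - ∂P/∂y = x + 1.
Integrating over R: integral_0^1 integral_0^{1-x} (x + 1) dy dx = 2/3.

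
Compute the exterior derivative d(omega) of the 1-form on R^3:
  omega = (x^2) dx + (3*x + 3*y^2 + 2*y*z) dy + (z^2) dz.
d(omega) = (3) dx ∧ dy + (-2*y) dy ∧ dz

For a 1-form omega = sum_i f_i dx_i, the exterior derivative is
  d(omega) = sum_{i < j} (∂f_j/∂x_i - ∂f_i/∂x_j) dx_i ∧ dx_j.
  coefficient of dx ∧ dy: ∂f_2/∂x - ∂f_1/∂y = ∂(3*x + 3*y^2 + 2*y*z)/∂x - ∂(x^2)/∂y = 3
  coefficient of dy ∧ dz: ∂f_3/∂y - ∂f_2/∂z = ∂(z^2)/∂y - ∂(3*x + 3*y^2 + 2*y*z)/∂z = -2*y
Assembling: d(omega) = (3) dx ∧ dy + (-2*y) dy ∧ dz.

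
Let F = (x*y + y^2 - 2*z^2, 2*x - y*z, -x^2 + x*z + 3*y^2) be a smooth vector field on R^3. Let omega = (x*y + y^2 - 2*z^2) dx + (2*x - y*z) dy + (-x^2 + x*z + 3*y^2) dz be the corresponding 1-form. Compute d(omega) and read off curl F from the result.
d(omega) = (7*y) dy ∧ dz + (2*x - 5*z) dz ∧ dx + (-x - 2*y + 2) dx ∧ dy; curl F = (7*y, 2*x - 5*z, -x - 2*y + 2)

d omega = sum_{i<j} (∂f_j/∂x_i - ∂f_i/∂x_j) dx_i ∧ dx_j. Under the identification (dy ∧ dz, dz ∧ dx, dx ∧ dy) ↔ (e_x, e_y, e_z), the coefficients are exactly the components of curl F. Compute:
  ∂R/∂y - ∂Q/∂z = (6*y) - (-y) = 7*y
  ∂P/∂z - ∂R/∂x = (-4*z) - (-2*x + z) = 2*x - 5*z
  ∂Q/∂x - ∂P/∂y = (2) - (x + 2*y) = -x - 2*y + 2.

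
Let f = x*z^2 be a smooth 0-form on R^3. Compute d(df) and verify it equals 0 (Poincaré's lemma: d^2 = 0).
d(df) = 0

Step 1: df = sum_i (∂f/∂x_i) dx_i = (z^2) dx + (0) dy + (2*x*z) dz.
Step 2: Apply d again. Using the 1-form formula, the coefficient of dx ∧ dy in d(df) is ∂^2 f/∂x ∂y - ∂^2 f/∂y ∂x = (0) - (0) = 0 (equality of mixed partials for smooth f).
Similarly for dx ∧ dz and dy ∧ dz — all coefficients vanish. So d(df) = 0.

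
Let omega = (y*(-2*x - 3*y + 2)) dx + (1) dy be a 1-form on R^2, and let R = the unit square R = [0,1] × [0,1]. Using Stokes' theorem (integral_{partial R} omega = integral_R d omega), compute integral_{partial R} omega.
integral_(partial R) omega = 2

Stokes: integral_partial_R omega = integral_R d omega with d omega = (∂Q/∂x - ∂P/∂y) dx ∧ dy.
  ∂Q/∂x = 0
  ∂P/∂y = -2*x - 6*y + 2
  integrand = ∂Q/∂x - ∂P/∂y = 2*x + 6*y - 2.
Integrating over R: integral_0^1 integral_0^1 (2*x + 6*y - 2) dx dy = 2.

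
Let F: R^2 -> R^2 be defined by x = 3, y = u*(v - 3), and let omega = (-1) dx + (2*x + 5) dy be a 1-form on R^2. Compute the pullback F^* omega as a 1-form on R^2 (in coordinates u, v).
F^* omega = (11*v - 33) du + (11*u) dv

Using F^*(f dg) = (f ∘ F) d(g ∘ F), substitute each coordinate x_i by F_i(u, v) in f_i, and replace dx_i by d F_i = (∂F_i/∂u) du + (∂F_i/∂v) dv.
  For the x component: f_1(F) = -1; d F_1 = (0) du + (0) dv
  For the y component: f_2(F) = 11; d F_2 = (v - 3) du + (u) dv
Combining and collecting du, dv coefficients:
  coeff of du: 11*v - 33
  coeff of dv: 11*u
F^* omega = (11*v - 33) du + (11*u) dv.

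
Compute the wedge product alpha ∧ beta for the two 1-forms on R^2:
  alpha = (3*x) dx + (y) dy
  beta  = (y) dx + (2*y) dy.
alpha ∧ beta = (y*(6*x - y)) dx ∧ dy

Distribute the wedge, using dx_i ∧ dx_j = -dx_j ∧ dx_i and dx_i ∧ dx_i = 0. For each pair (i, j) with i < j, the coefficient of dx_i ∧ dx_j in alpha ∧ beta is (alpha_i * beta_j - alpha_j * beta_i). Collecting: alpha ∧ beta = (y*(6*x - y)) dx ∧ dy.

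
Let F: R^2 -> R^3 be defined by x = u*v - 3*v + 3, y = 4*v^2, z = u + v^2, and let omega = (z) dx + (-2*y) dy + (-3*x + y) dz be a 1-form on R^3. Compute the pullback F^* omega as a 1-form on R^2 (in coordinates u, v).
F^* omega = (-2*u*v + v^3 + 4*v^2 + 9*v - 9) du + (u^2 - 5*u*v^2 - 3*u - 56*v^3 + 15*v^2 - 18*v) dv

Using F^*(f dg) = (f ∘ F) d(g ∘ F), substitute each coordinate x_i by F_i(u, v) in f_i, and replace dx_i by d F_i = (∂F_i/∂u) du + (∂F_i/∂v) dv.
  For the x component: f_1(F) = u + v^2; d F_1 = (v) du + (u - 3) dv
  For the y component: f_2(F) = -8*v^2; d F_2 = (0) du + (8*v) dv
  For the z component: f_3(F) = -3*u*v + 4*v^2 + 9*v - 9; d F_3 = (1) du + (2*v) dv
Combining and collecting du, dv coefficients:
  coeff of du: -2*u*v + v^3 + 4*v^2 + 9*v - 9
  coeff of dv: u^2 - 5*u*v^2 - 3*u - 56*v^3 + 15*v^2 - 18*v
F^* omega = (-2*u*v + v^3 + 4*v^2 + 9*v - 9) du + (u^2 - 5*u*v^2 - 3*u - 56*v^3 + 15*v^2 - 18*v) dv.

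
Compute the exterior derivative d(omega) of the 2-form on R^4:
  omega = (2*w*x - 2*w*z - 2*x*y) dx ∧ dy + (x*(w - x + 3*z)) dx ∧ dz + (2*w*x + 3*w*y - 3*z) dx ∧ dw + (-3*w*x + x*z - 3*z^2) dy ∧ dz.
d(omega) = (-5*w + z) dx ∧ dy ∧ dz + (-3*w + 2*x - 2*z) dx ∧ dy ∧ dw + (x + 3) dx ∧ dz ∧ dw + (-3*x) dy ∧ dz ∧ dw

For a 2-form omega = sum_{i<j} g_{ij} dx_i ∧ dx_j, the exterior derivative is
  d(omega) = sum_{i<j} d(g_{ij}) ∧ dx_i ∧ dx_j = sum_{i<j, k} (∂g_{ij}/∂x_k) dx_k ∧ dx_i ∧ dx_j.
Expand each term, using dx_k ∧ dx_i ∧ dx_j = sgn(permutation) dx_{(a)} ∧ dx_{(b)} ∧ dx_{(c)} with (a < b < c) sorted:
  d(2*w*x - 2*w*z - 2*x*y) includes (∂/∂z)(2*w*x - 2*w*z - 2*x*y) dz = (-2*w) dz, which multiplied by dx ∧ dy gives (-2*w) dx ∧ dy ∧ dz
  d(2*w*x - 2*w*z - 2*x*y) includes (∂/∂w)(2*w*x - 2*w*z - 2*x*y) dw = (2*x - 2*z) dw, which multiplied by dx ∧ dy gives (2*x - 2*z) dx ∧ dy ∧ dw
  d(x*(w - x + 3*z)) includes (∂/∂w)(x*(w - x + 3*z)) dw = (x) dw, which multiplied by dx ∧ dz gives (x) dx ∧ dz ∧ dw
  d(2*w*x + 3*w*y - 3*z) includes (∂/∂y)(2*w*x + 3*w*y - 3*z) dy = (3*w) dy, which multiplied by dx ∧ dw gives (-3*w) dx ∧ dy ∧ dw
  d(2*w*x + 3*w*y - 3*z) includes (∂/∂z)(2*w*x + 3*w*y - 3*z) dz = (-3) dz, which multiplied by dx ∧ dw gives (3) dx ∧ dz ∧ dw
  d(-3*w*x + x*z - 3*z^2) includes (∂/∂x)(-3*w*x + x*z - 3*z^2) dx = (-3*w + z) dx, which multiplied by dy ∧ dz gives (-3*w + z) dx ∧ dy ∧ dz
  d(-3*w*x + x*z - 3*z^2) includes (∂/∂w)(-3*w*x + x*z - 3*z^2) dw = (-3*x) dw, which multiplied by dy ∧ dz gives (-3*x) dy ∧ dz ∧ dw
Collecting like 3-forms: d(omega) = (-5*w + z) dx ∧ dy ∧ dz + (-3*w + 2*x - 2*z) dx ∧ dy ∧ dw + (x + 3) dx ∧ dz ∧ dw + (-3*x) dy ∧ dz ∧ dw.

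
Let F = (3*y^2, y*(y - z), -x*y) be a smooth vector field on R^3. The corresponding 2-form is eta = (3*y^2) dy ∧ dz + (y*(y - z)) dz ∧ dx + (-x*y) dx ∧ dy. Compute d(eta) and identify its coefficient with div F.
d(eta) = (2*y - z) dx ∧ dy ∧ dz; div F = 2*y - z

For a 2-form in R^3 of the form above, applying d gives a 3-form with coefficient ∂P/∂x + ∂Q/∂y + ∂R/∂z:
  ∂P/∂x = 0
  ∂Q/∂y = 2*y - z
  ∂R/∂z = 0
Sum = 2*y - z, which is exactly div F.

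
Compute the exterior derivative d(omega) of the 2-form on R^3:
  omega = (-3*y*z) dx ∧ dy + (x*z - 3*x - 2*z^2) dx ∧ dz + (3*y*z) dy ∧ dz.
d(omega) = (-3*y) dx ∧ dy ∧ dz

For a 2-form omega = sum_{i<j} g_{ij} dx_i ∧ dx_j, the exterior derivative is
  d(omega) = sum_{i<j} d(g_{ij}) ∧ dx_i ∧ dx_j = sum_{i<j, k} (∂g_{ij}/∂x_k) dx_k ∧ dx_i ∧ dx_j.
Expand each term, using dx_k ∧ dx_i ∧ dx_j = sgn(permutation) dx_{(a)} ∧ dx_{(b)} ∧ dx_{(c)} with (a < b < c) sorted:
  d(-3*y*z) includes (∂/∂z)(-3*y*z) dz = (-3*y) dz, which multiplied by dx ∧ dy gives (-3*y) dx ∧ dy ∧ dz
Collecting like 3-forms: d(omega) = (-3*y) dx ∧ dy ∧ dz.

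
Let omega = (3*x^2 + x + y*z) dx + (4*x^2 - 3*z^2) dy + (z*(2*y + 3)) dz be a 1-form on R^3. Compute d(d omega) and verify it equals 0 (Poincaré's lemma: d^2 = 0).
d(d omega) = 0

Step 1: d omega = sum_{i<j} (∂f_j/∂x_i - ∂f_i/∂x_j) dx_i ∧ dx_j:
  coeff of dx ∧ dy: 8*x - z
  coeff of dx ∧ dz: -y
  coeff of dy ∧ dz: 8*z
Step 2: Apply d again to each 2-form coefficient. The only possible 3-form in R^3 is dx ∧ dy ∧ dz, with coefficient
  ∂(coeff of dy∧dz)/∂x - ∂(coeff of dx∧dz)/∂y + ∂(coeff of dx∧dy)/∂z
  = ∂/∂x (8*z) - ∂/∂y (-y) + ∂/∂z (8*x - z).
Each of these terms simplifies to sums of mixed partials that cancel in pairs. The result is 0 (by equality of mixed partials for smooth functions — Schwarz / Clairaut).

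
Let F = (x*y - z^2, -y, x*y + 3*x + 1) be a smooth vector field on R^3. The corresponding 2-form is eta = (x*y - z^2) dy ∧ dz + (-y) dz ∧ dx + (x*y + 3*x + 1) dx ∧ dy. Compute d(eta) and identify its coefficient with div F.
d(eta) = (y - 1) dx ∧ dy ∧ dz; div F = y - 1

For a 2-form in R^3 of the form above, applying d gives a 3-form with coefficient ∂P/∂x + ∂Q/∂y + ∂R/∂z:
  ∂P/∂x = y
  ∂Q/∂y = -1
  ∂R/∂z = 0
Sum = y - 1, which is exactly div F.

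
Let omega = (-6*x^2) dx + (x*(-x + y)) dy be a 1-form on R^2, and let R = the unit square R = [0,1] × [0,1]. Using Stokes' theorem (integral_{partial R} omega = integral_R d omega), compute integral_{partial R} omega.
integral_(partial R) omega = -1/2

Stokes: integral_partial_R omega = integral_R d omega with d omega = (∂Q/∂x - ∂P/∂y) dx ∧ dy.
  ∂Q/∂x = -2*x + y
  ∂P/∂y = 0
  integrand = ∂Q/∂x - ∂P/∂y = -2*x + y.
Integrating over R: integral_0^1 integral_0^1 (-2*x + y) dx dy = -1/2.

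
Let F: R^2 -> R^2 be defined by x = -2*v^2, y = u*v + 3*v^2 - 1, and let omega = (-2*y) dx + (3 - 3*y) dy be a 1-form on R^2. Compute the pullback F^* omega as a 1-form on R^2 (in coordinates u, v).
F^* omega = (3*v*(-u*v - 3*v^2 + 2)) du + (-3*u^2*v - 19*u*v^2 + 6*u - 30*v^3 + 28*v) dv

Using F^*(f dg) = (f ∘ F) d(g ∘ F), substitute each coordinate x_i by F_i(u, v) in f_i, and replace dx_i by d F_i = (∂F_i/∂u) du + (∂F_i/∂v) dv.
  For the x component: f_1(F) = -2*u*v - 6*v^2 + 2; d F_1 = (0) du + (-4*v) dv
  For the y component: f_2(F) = -3*u*v - 9*v^2 + 6; d F_2 = (v) du + (u + 6*v) dv
Combining and collecting du, dv coefficients:
  coeff of du: 3*v*(-u*v - 3*v^2 + 2)
  coeff of dv: -3*u^2*v - 19*u*v^2 + 6*u - 30*v^3 + 28*v
F^* omega = (3*v*(-u*v - 3*v^2 + 2)) du + (-3*u^2*v - 19*u*v^2 + 6*u - 30*v^3 + 28*v) dv.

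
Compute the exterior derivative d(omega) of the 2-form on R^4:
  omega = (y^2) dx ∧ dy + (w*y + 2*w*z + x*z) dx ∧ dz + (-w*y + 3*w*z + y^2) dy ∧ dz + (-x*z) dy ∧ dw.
d(omega) = (-w) dx ∧ dy ∧ dz + (y + 2*z) dx ∧ dz ∧ dw + (x - y + 3*z) dy ∧ dz ∧ dw + (-z) dx ∧ dy ∧ dw

For a 2-form omega = sum_{i<j} g_{ij} dx_i ∧ dx_j, the exterior derivative is
  d(omega) = sum_{i<j} d(g_{ij}) ∧ dx_i ∧ dx_j = sum_{i<j, k} (∂g_{ij}/∂x_k) dx_k ∧ dx_i ∧ dx_j.
Expand each term, using dx_k ∧ dx_i ∧ dx_j = sgn(permutation) dx_{(a)} ∧ dx_{(b)} ∧ dx_{(c)} with (a < b < c) sorted:
  d(w*y + 2*w*z + x*z) includes (∂/∂y)(w*y + 2*w*z + x*z) dy = (w) dy, which multiplied by dx ∧ dz gives (-w) dx ∧ dy ∧ dz
  d(w*y + 2*w*z + x*z) includes (∂/∂w)(w*y + 2*w*z + x*z) dw = (y + 2*z) dw, which multiplied by dx ∧ dz gives (y + 2*z) dx ∧ dz ∧ dw
  d(-w*y + 3*w*z + y^2) includes (∂/∂w)(-w*y + 3*w*z + y^2) dw = (-y + 3*z) dw, which multiplied by dy ∧ dz gives (-y + 3*z) dy ∧ dz ∧ dw
  d(-x*z) includes (∂/∂x)(-x*z) dx = (-z) dx, which multiplied by dy ∧ dw gives (-z) dx ∧ dy ∧ dw
  d(-x*z) includes (∂/∂z)(-x*z) dz = (-x) dz, which multiplied by dy ∧ dw gives (x) dy ∧ dz ∧ dw
Collecting like 3-forms: d(omega) = (-w) dx ∧ dy ∧ dz + (y + 2*z) dx ∧ dz ∧ dw + (x - y + 3*z) dy ∧ dz ∧ dw + (-z) dx ∧ dy ∧ dw.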